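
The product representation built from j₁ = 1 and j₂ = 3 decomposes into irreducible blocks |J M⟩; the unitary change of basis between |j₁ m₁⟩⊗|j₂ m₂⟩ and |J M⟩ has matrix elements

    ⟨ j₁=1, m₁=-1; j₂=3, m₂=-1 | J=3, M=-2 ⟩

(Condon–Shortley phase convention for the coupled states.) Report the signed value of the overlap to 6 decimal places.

−√(5/12) ≈ -0.645497

j₁+j₂−J=1  J+j₁−j₂=1  J−j₁+j₂=5  j₁+j₂+J+1=8
(j₁±m₁, j₂±m₂, J±M) = (0,2,2,4,1,5)
P² = 240
sum k=1..1:
  [1] −1/24 = -1/24
S = -1/24
C² = P²·S² = 5/12 ; C = -0.645497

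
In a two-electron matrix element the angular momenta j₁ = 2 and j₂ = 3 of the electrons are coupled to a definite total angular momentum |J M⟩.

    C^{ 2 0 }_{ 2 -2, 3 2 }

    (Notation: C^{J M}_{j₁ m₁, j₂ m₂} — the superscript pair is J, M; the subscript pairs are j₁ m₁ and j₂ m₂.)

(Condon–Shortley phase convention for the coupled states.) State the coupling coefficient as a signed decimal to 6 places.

-0.597614  (= −√(5/14))

triangle: 3!*1!*3!/8! = 36/40320
(j±m)!: 0!*4!*5!*1!*2!*2! = 11520
prefactor² = (2J+1)*Δ*N² = 360/7
  k=3: −1/(3!*0!*1!*2!*0!*1!) = -1/12
Σ = -1/12  ⇒  CG² = 360/7*(-1/12)² = 5/14
CG = −√(5/14) = -0.597614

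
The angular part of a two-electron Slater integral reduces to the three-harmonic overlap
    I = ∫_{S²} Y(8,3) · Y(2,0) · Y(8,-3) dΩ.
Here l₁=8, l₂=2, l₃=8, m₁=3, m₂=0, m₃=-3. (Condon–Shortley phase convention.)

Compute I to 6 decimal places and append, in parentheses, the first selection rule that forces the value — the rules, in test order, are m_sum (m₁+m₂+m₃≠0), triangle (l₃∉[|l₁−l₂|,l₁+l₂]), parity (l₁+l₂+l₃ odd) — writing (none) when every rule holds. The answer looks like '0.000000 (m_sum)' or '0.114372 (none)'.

-0.099597 (none)

m-sum 0 ✓  L=18 even ✓  6≤8≤10 ✓
Π(2lᵢ+1) = 17×5×17 = 1445
triangle coeff Δ(8,2,8) = 1/348840
Σ_t [0,2]: t=0:+1/116121600 t=1:−1/25401600 t=2:+1/116121600 = -1/45158400
(3j)²=24/1615 [(8 2 8; 0 0 0)], sign=-1
Σ_t [0,2]: t=0:+1/174182400 t=1:−1/87091200 t=2:+1/958003200 = -1/212889600
(3j)²=15/2584 [(8 2 8; 3 0 -3)], sign=+1
⇒ 4πI² = 45/361
I = (-1)√(45/361/(4π)) = -0.09959734
No selection rule forces the value: the integral is nonzero (none).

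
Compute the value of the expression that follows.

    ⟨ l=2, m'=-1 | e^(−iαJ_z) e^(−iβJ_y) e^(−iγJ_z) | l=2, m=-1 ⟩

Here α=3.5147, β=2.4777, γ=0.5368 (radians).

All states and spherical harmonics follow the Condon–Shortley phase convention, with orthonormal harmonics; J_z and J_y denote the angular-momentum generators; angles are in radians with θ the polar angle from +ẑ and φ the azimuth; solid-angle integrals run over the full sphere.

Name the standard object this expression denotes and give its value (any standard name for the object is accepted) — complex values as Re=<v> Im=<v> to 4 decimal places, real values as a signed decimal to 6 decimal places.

Wigner D-matrix element, Re=0.1679 Im=0.2159

This is a Wigner D-matrix element — the rotation-matrix element ⟨l m'| R(α,β,γ) |l m⟩ in the angular-momentum basis.
Split into d^2_{-1,-1}(β=2.4777) × two z-phases.
c=cos(2.477700/2)=0.325884, s=sin(2.477700/2)=0.945410; N=√[1·6·1·6]=6.000000
k: max(0,(-1)−(-1))=0 … min(2+(-1),2−(-1))=1
  k=0: (−1)^0·6.0000/(6)·0.3259^4·0.9454^0 = +0.011278
  k=1: (−1)^1·6.0000/(2)·0.3259^2·0.9454^2 = -0.284765
d^2_{-1,-1}(2.4777) = +0.011278 -0.284765 = -0.273487
Attach z-rotation phases: D = e^{-i(-1)(3.5147)}·(-0.273487)·e^{-i(-1)(0.5368)} = +0.167871+0.215903i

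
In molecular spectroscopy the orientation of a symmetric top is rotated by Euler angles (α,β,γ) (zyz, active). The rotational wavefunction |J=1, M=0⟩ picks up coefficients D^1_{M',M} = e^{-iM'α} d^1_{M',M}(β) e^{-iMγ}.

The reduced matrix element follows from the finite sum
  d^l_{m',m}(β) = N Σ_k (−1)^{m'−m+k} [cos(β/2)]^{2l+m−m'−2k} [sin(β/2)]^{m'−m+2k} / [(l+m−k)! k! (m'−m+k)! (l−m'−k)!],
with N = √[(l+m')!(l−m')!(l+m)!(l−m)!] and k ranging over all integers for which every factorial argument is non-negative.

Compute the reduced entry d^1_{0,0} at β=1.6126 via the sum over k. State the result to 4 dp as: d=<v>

d=-0.0418

d^1_{0,0}(β=1.6126) via the finite sum:
Half-angle: c=0.692174, s=0.721731. N=√(1·1·1·1)=1.000000
k∈{0,1} keeps every argument non-negative
  k=0: (−1)^0·1.0000/(1)·0.6922^2·0.7217^0 = +0.479104
  k=1: (−1)^1·1.0000/(1)·0.6922^0·0.7217^2 = -0.520896
d^1_{0,0}(1.6126) = +0.479104 -0.520896 = -0.041791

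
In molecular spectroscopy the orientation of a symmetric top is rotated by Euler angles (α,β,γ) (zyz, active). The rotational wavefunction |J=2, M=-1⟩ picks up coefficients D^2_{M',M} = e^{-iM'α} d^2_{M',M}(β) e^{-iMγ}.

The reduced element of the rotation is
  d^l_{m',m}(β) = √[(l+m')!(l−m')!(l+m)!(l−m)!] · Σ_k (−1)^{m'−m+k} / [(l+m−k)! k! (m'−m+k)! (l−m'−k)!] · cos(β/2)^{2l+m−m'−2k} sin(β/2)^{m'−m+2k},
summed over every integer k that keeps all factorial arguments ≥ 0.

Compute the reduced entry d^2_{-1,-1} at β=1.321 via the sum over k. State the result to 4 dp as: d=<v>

d^2_{-1,-1}(β=1.3210) via the finite sum:
Half-angle: c=0.789686, s=0.613512. N=√(1·6·1·6)=6.000000
k∈{0,1} keeps every argument non-negative
  k=0: (−1)^0·6.0000/(6)·0.7897^4·0.6135^0 = +0.388881
  k=1: (−1)^1·6.0000/(2)·0.7897^2·0.6135^2 = -0.704167
d^2_{-1,-1}(1.3210) = +0.388881 -0.704167 = -0.315286

d=-0.3153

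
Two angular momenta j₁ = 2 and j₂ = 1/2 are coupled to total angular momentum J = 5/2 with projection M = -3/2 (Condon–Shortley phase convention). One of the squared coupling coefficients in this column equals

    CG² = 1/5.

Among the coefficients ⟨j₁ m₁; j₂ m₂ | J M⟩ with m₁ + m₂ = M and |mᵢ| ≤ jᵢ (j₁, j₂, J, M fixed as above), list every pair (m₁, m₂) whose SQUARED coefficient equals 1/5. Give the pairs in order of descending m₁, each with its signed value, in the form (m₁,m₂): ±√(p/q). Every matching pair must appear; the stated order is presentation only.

Admissible pairs with m₁+m₂ = M = -3/2: (-2,1/2), (-1,-1/2)
  (m₁,m₂)=(-1,-1/2): CG² = 4/5, CG = +√(4/5)
  (m₁,m₂)=(-2,1/2): CG² = 1/5, CG = +√(1/5)   ← matches the target
Pairs with CG² = 1/5: (-2,1/2): +√(1/5)

(-2,1/2): +√(1/5)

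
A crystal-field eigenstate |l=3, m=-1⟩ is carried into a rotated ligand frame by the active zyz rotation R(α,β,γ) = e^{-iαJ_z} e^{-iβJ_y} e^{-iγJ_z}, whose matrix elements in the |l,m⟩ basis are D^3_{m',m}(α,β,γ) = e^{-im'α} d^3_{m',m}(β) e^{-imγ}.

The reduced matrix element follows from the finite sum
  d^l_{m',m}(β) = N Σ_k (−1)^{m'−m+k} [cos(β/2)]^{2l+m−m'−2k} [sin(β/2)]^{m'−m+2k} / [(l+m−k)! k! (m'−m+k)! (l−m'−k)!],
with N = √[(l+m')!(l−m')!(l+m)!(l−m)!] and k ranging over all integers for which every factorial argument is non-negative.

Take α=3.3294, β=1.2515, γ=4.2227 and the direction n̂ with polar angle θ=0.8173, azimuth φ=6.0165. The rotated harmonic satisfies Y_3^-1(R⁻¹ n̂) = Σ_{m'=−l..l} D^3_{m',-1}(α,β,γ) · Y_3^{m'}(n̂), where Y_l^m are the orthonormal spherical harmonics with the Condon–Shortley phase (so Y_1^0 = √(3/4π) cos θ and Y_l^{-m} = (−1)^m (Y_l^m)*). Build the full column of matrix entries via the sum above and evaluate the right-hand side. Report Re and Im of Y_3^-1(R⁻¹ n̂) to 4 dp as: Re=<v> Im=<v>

Re=-0.0066 Im=-0.0498

Need the full column D^3_{m',-1} for m'=−3..3 at α=3.3294, β=1.2515, γ=4.2227.
cos(β/2)=0.810524, sin(β/2)=0.585705
d^3_{-3,-1}: single k=2 term ⇒ +0.573413;  D = -0.042241+0.571855i
d^3_{-2,-1}: k∈[1..2] ⇒ +0.647901 -0.676652 = -0.028751;  D = +0.003273+0.028564i
d^3_{-1,-1}: k∈[0..2] ⇒ +0.283528 -1.184437 +0.463874 = -0.437036;  D = -0.129938-0.417272i
d^3_{0,-1}: k∈[0..2] ⇒ -0.709740 +1.111852 -0.193532 = +0.208580;  D = -0.098106-0.184068i
d^3_{1,-1}: k∈[0..2] ⇒ +0.888328 -0.618498 +0.040372 = +0.310201;  D = +0.194448+0.241691i
d^3_{2,-1}: k∈[0..1] ⇒ -0.676652 +0.176670 = -0.499982;  D = +0.380633+0.324193i
d^3_{3,-1}: single k=0 term ⇒ +0.299429;  D = +0.260194+0.148179i
Y_3^{m'}(θ=0.8173,φ=6.0165) and Σ D·Y over m':
  (-0.0422+0.5719i)·(+0.1127+0.1161i)  (+0.0033+0.0286i)·(+0.3203+0.1891i)  (-0.1299-0.4173i)·(+0.3048+0.0833i)  (-0.0981-0.1841i)·(-0.1684+0.0000i)  (+0.1944+0.2417i)·(-0.3048+0.0833i)  (+0.3806+0.3242i)·(+0.3203-0.1891i)  (+0.2602+0.1482i)·(-0.1127+0.1161i)
Y_3^-1(R⁻¹ n̂) = -0.006587-0.049804i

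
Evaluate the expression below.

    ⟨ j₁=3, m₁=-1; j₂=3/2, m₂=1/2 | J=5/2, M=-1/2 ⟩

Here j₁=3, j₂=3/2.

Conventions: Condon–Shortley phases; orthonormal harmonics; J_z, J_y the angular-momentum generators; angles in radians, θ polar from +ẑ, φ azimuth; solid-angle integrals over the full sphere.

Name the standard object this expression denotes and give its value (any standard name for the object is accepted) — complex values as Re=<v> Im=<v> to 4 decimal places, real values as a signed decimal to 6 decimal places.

Clebsch–Gordan coefficient, −√(1/70) ≈ -0.119523

This is a Clebsch–Gordan (vector-coupling) coefficient.
j₁+j₂−J=2  J+j₁−j₂=4  J−j₁+j₂=1  j₁+j₂+J+1=8
(j₁±m₁, j₂±m₂, J±M) = (2,4,2,1,2,3)
P² = 288/35
sum k=1..2:
  [1] −1/6 = -1/6
  [2] +1/8 = 1/8
S = -1/24
C² = P²·S² = 1/70 ; C = -0.119523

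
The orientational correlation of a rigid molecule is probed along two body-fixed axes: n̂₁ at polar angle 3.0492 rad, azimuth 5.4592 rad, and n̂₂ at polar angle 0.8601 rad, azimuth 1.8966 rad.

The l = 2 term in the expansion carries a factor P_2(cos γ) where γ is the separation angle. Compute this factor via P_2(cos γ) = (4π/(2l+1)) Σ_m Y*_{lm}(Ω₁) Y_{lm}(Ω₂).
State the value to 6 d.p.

Expand P_2 via completeness: Σ_{m} conj(Y_{2,m}) at Ω₁ times Y_{2,m} at Ω₂ —
  m=-2: Y*=(-0.000253, -0.003278)  Y=(-0.176423, 0.134566)  product (0.000486, 0.000544)
  m=-1: Y*=(-0.048212, 0.052084)  Y=(-0.122258, -0.361877)  product (0.024742, 0.011079)
  m=+0: Y*=(0.622729, -0.000000)  Y=(0.087277, 0.000000)  product (0.054350, 0.000000)
  m=+1: Y*=(0.048212, 0.052084)  Y=(0.122258, -0.361877)  product (0.024742, -0.011079)
  m=+2: Y*=(-0.000253, 0.003278)  Y=(-0.176423, -0.134566)  product (0.000486, -0.000544)
Σ over m = (0.104806, 0.000000); ×(4π/5) → (0.263407, 0.000000). Real part: 0.263407

0.263407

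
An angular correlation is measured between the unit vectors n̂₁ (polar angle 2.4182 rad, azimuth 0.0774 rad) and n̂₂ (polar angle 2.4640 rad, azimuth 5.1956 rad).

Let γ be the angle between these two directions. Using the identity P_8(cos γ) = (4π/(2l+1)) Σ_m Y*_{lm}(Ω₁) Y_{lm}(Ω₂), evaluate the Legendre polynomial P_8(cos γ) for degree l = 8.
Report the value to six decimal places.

Summing Y*_{l m}(θ₁,φ₁)·Y_{l m}(θ₂,φ₂) over m ∈ [−8, 8]; prefactor 4π/(2·8+1) = 0.739198:
  [-8]  conj(Y_{8,-8})(Ω₁) = (0.015470, 0.011025) ; Y_{8,-8}(Ω₂) = (-0.009213, 0.008147) ; Δ = (-0.000232, 0.000024)
  [-7]  conj(Y_{8,-7})(Ω₁) = (-0.073722, -0.044372) ; Y_{8,-7}(Ω₂) = (-0.014585, -0.059371) ; Δ = (-0.001559, 0.005024)
  [-6]  conj(Y_{8,-6})(Ω₁) = (0.210272, 0.105334) ; Y_{8,-6}(Ω₂) = (0.179800, 0.044444) ; Δ = (0.033126, 0.028284)
  [-5]  conj(Y_{8,-5})(Ω₁) = (-0.389309, -0.158664) ; Y_{8,-5}(Ω₂) = (-0.248505, 0.280191) ; Δ = (0.141201, -0.069652)
  [-4]  conj(Y_{8,-4})(Ω₁) = (0.427471, 0.136742) ; Y_{8,-4}(Ω₂) = (-0.169645, -0.447916) ; Δ = (-0.011269, -0.214669)
  [-3]  conj(Y_{8,-3})(Ω₁) = (-0.129941, -0.030727) ; Y_{8,-3}(Ω₂) = (0.264133, 0.032161) ; Δ = (-0.033334, -0.012295)
  [-2]  conj(Y_{8,-2})(Ω₁) = (-0.312471, -0.048761) ; Y_{8,-2}(Ω₂) = (0.120730, -0.174825) ; Δ = (-0.046249, 0.048741)
  [-1]  conj(Y_{8,-1})(Ω₁) = (0.299968, 0.023264) ; Y_{8,-1}(Ω₂) = (0.178695, 0.340566) ; Δ = (0.045680, 0.106316)
  [+0]  conj(Y_{8,0})(Ω₁) = (0.231526, -0.000000) ; Y_{8,0}(Ω₂) = (0.096836, 0.000000) ; Δ = (0.022420, 0.000000)
  [+1]  conj(Y_{8,1})(Ω₁) = (-0.299968, 0.023264) ; Y_{8,1}(Ω₂) = (-0.178695, 0.340566) ; Δ = (0.045680, -0.106316)
  [+2]  conj(Y_{8,2})(Ω₁) = (-0.312471, 0.048761) ; Y_{8,2}(Ω₂) = (0.120730, 0.174825) ; Δ = (-0.046249, -0.048741)
  [+3]  conj(Y_{8,3})(Ω₁) = (0.129941, -0.030727) ; Y_{8,3}(Ω₂) = (-0.264133, 0.032161) ; Δ = (-0.033334, 0.012295)
  [+4]  conj(Y_{8,4})(Ω₁) = (0.427471, -0.136742) ; Y_{8,4}(Ω₂) = (-0.169645, 0.447916) ; Δ = (-0.011269, 0.214669)
  [+5]  conj(Y_{8,5})(Ω₁) = (0.389309, -0.158664) ; Y_{8,5}(Ω₂) = (0.248505, 0.280191) ; Δ = (0.141201, 0.069652)
  [+6]  conj(Y_{8,6})(Ω₁) = (0.210272, -0.105334) ; Y_{8,6}(Ω₂) = (0.179800, -0.044444) ; Δ = (0.033126, -0.028284)
  [+7]  conj(Y_{8,7})(Ω₁) = (0.073722, -0.044372) ; Y_{8,7}(Ω₂) = (0.014585, -0.059371) ; Δ = (-0.001559, -0.005024)
  [+8]  conj(Y_{8,8})(Ω₁) = (0.015470, -0.011025) ; Y_{8,8}(Ω₂) = (-0.009213, -0.008147) ; Δ = (-0.000232, -0.000024)
Σ over m = (0.277146, -0.000000); ×(4π/17) → (0.204866, -0.000000). Real part: 0.204866

0.204866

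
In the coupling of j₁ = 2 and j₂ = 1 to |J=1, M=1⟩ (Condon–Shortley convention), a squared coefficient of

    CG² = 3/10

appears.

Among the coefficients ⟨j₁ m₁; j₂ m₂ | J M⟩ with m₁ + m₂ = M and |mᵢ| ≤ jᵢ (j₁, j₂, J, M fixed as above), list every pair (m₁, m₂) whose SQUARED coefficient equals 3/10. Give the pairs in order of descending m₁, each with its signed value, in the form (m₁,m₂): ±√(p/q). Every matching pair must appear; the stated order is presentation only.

Admissible pairs with m₁+m₂ = M = 1: (0,1), (1,0), (2,-1)
  (m₁,m₂)=(2,-1): CG² = 3/5, CG = +√(3/5)
  (m₁,m₂)=(1,0): CG² = 3/10, CG = −√(3/10)   ← matches the target
  (m₁,m₂)=(0,1): CG² = 1/10, CG = +√(1/10)
Pairs with CG² = 3/10: (1,0): −√(3/10)

(1,0): −√(3/10)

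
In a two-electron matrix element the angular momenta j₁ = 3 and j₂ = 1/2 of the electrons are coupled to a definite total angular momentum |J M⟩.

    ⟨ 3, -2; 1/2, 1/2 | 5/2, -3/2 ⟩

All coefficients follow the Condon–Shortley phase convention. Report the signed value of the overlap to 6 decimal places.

triangle: 1!·5!·0!/7! = 120/5040
(j±m)!: 1!·5!·1!·0!·1!·4! = 2880
prefactor² = (2J+1)·Δ·N² = 2880/7
  k=1: −1/(1!·0!·4!·0!·1!·0!) = -1/24
Σ = -1/24  ⇒  CG² = 2880/7·(-1/24)² = 5/7
CG = −√(5/7) = -0.845154

−√(5/7) = -0.845154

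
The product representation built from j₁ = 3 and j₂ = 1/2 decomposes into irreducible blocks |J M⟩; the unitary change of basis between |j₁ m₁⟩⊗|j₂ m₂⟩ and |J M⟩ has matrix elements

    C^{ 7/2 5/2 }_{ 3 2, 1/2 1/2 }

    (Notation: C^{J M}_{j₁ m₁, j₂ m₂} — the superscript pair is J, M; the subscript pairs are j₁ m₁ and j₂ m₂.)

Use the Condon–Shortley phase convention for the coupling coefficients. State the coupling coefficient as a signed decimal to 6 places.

triangle: 0!*6!*1!/8! = 720/40320
(j±m)!: 5!*1!*1!*0!*6!*1! = 86400
prefactor² = (2J+1)*Δ*N² = 86400/7
  k=0: +1/(0!*0!*1!*1!*5!*0!) = 1/120
Σ = 1/120  ⇒  CG² = 86400/7*(1/120)² = 6/7
CG = +√(6/7) = +0.925820

+0.925820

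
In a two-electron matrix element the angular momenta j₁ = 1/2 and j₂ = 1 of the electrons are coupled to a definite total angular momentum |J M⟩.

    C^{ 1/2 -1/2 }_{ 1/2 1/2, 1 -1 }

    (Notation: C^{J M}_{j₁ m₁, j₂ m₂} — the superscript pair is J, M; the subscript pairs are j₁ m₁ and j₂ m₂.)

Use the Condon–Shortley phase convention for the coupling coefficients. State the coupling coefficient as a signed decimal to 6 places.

+0.816497

j₁+j₂−J=1  J+j₁−j₂=0  J−j₁+j₂=1  j₁+j₂+J+1=3
(j₁±m₁, j₂±m₂, J±M) = (1,0,0,2,0,1)
P² = 2/3
sum k=0..0:
  [0] +1/1 = 1
S = 1
C² = P²·S² = 2/3 ; C = +0.816497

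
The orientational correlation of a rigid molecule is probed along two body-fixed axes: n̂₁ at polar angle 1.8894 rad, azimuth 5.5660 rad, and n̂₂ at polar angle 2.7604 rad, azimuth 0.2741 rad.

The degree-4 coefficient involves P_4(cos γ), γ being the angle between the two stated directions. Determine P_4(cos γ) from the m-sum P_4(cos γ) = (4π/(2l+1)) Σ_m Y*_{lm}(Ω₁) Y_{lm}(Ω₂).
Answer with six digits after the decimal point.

-0.263760

Expand P_4 via completeness: Σ_{m} conj(Y_{4,m}) at Ω₁ times Y_{4,m} at Ω₂ —
  m=-4: Y*=-0.34663 - 0.09700j  Y=0.00387 - 0.00754j  product -0.00207 + 0.00224j
  m=-3: Y*=0.18424 + 0.28075j  Y=-0.04071 + 0.04383j  product -0.01981 - 0.00335j
  m=-2: Y*=-0.01285 + 0.09360j  Y=0.19881 - 0.12140j  product 0.00881 + 0.02017j
  m=-1: Y*=0.24534 - 0.21396j  Y=-0.47671 + 0.13404j  product -0.08828 + 0.13489j
  m=+0: Y*=0.04161 + 0.00000j  Y=0.33156 + 0.00000j  product 0.01380 + 0.00000j
  m=+1: Y*=-0.24534 - 0.21396j  Y=0.47671 + 0.13404j  product -0.08828 - 0.13489j
  m=+2: Y*=-0.01285 - 0.09360j  Y=0.19881 + 0.12140j  product 0.00881 - 0.02017j
  m=+3: Y*=-0.18424 + 0.28075j  Y=0.04071 + 0.04383j  product -0.01981 + 0.00335j
  m=+4: Y*=-0.34663 + 0.09700j  Y=0.00387 + 0.00754j  product -0.00207 - 0.00224j
Total Σ_m = -0.18890 + 0.00000j. Multiply by 1.396263: -0.26376 + 0.00000j. P_4(cos γ) = -0.263760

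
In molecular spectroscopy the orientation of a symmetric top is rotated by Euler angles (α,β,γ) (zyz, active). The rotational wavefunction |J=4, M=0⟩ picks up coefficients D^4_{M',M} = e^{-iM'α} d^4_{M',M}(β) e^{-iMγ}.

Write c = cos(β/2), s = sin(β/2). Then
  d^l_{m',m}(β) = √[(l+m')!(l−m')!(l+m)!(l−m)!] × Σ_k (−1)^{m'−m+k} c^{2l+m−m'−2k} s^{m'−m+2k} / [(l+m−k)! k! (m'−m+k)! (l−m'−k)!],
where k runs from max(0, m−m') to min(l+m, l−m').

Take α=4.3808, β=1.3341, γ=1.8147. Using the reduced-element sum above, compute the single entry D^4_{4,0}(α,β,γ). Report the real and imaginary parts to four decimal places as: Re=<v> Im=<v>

D^4_{4,0}(4.3808,1.3341,1.8147) = e^{-i·4·4.3808}·d^4_{4,0}(1.3341)·e^{-i·0·1.8147}. Compute d first:
c=cos(1.334100/2)=0.785650, s=sin(1.334100/2)=0.618671; N=√[40320·1·24·24]=4819.161753
The bounds max(0,m−m')=0 and min(l+m,l−m')=0 give 1 term
  k=0: (−1)^4·4819.1618/(576)·0.7857^4·0.6187^4 = +0.466987
d^4_{4,0}(1.3341) = +0.466987
Phases: e^{-i·(4)·4.3808}=+0.242013+0.970273i, e^{-i·(0)·1.8147}=+1.000000+0.000000i ⇒ D=+0.113017+0.453105i

Re=0.1130 Im=0.4531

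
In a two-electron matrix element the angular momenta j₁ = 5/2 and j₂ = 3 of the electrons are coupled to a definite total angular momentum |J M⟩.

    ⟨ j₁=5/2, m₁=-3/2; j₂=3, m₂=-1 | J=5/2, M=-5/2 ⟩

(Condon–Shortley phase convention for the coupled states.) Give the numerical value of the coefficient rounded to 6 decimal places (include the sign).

√[6·3!2!3!/9! · 1!4!2!4!0!5!] = √(1152/7)
  +(−1)^2/∏(2,1,2,0,0,3)! = 1/24  (running 1/24)
⟨..|..⟩ = √(1152/7)·(1/24) = +0.534522

+0.534522  (= +√(2/7))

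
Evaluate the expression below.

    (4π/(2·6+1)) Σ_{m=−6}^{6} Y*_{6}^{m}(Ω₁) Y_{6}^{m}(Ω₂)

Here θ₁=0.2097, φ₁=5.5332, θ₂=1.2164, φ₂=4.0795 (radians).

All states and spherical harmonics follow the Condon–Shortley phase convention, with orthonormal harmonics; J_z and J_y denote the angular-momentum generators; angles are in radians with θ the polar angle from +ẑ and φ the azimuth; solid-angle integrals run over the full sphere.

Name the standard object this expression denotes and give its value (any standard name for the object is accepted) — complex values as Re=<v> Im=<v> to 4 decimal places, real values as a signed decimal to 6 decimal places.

This sum is the spherical-harmonic addition theorem: it equals the Legendre polynomial P_l(cos γ) of the angle γ between the two directions.
Addition theorem: P_6(cos γ) = (4π/13) Σ_m Y*_{lm}(Ω₁) Y_{lm}(Ω₂), m = −6…6:
  m=-6: Y*=(-0.000008, 0.000038)  Y=(0.260551, 0.200442)  product (-0.000010, 0.000008)
  m=-5: Y*=(-0.000525, 0.000366)  Y=(0.009628, -0.421251)  product (0.000149, 0.000225)
  m=-4: Y*=(-0.006316, -0.000901)  Y=(-0.073456, 0.051343)  product (0.000510, -0.000258)
  m=-3: Y*=(-0.027159, -0.033643)  Y=(-0.295756, -0.100600)  product (0.004648, 0.012682)
  m=-2: Y*=(0.013965, -0.196839)  Y=(0.059283, 0.188293)  product (0.037891, -0.009040)
  m=-1: Y*=(0.399061, -0.371753)  Y=(-0.147969, 0.201717)  product (0.015940, 0.135505)
  m=+0: Y*=(0.598250, -0.000000)  Y=(0.221214, 0.000000)  product (0.132341, 0.000000)
  m=+1: Y*=(-0.399061, -0.371753)  Y=(0.147969, 0.201717)  product (0.015940, -0.135505)
  m=+2: Y*=(0.013965, 0.196839)  Y=(0.059283, -0.188293)  product (0.037891, 0.009040)
  m=+3: Y*=(0.027159, -0.033643)  Y=(0.295756, -0.100600)  product (0.004648, -0.012682)
  m=+4: Y*=(-0.006316, 0.000901)  Y=(-0.073456, -0.051343)  product (0.000510, 0.000258)
  m=+5: Y*=(0.000525, 0.000366)  Y=(-0.009628, -0.421251)  product (0.000149, -0.000225)
  m=+6: Y*=(-0.000008, -0.000038)  Y=(0.260551, -0.200442)  product (-0.000010, -0.000008)
Accumulated sum (0.250599, -0.000000); after 4π/(2l+1) scaling, (0.242240, -0.000000) ⇒ P_6 = 0.242240

Legendre polynomial (addition theorem), +0.242240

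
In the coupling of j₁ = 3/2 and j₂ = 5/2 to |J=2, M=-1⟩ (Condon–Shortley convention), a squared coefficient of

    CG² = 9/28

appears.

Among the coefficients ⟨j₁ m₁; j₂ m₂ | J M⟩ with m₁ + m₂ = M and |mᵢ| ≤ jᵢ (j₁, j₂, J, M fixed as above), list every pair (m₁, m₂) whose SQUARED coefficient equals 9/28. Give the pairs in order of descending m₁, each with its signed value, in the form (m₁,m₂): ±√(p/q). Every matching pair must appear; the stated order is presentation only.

Admissible pairs with m₁+m₂ = M = -1: (-3/2,1/2), (-1/2,-1/2), (1/2,-3/2), (3/2,-5/2)
  (m₁,m₂)=(3/2,-5/2): CG² = 5/14, CG = +√(5/14)
  (m₁,m₂)=(1/2,-3/2): CG² = 1/42, CG = +√(1/42)
  (m₁,m₂)=(-1/2,-1/2): CG² = 25/84, CG = −√(25/84)
  (m₁,m₂)=(-3/2,1/2): CG² = 9/28, CG = +√(9/28)   ← matches the target
Pairs with CG² = 9/28: (-3/2,1/2): +√(9/28)

(-3/2,1/2): +√(9/28)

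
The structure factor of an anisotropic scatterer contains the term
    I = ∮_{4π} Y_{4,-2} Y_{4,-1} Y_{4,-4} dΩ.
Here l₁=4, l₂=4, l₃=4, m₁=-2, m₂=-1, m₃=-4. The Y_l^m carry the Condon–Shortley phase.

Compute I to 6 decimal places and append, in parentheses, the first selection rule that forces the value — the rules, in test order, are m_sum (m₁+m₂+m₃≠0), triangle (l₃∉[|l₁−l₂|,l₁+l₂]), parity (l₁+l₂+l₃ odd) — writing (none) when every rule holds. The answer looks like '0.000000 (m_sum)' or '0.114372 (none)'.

0.000000 (m_sum)

-2 − 1 − 4 = -7 ≠ 0: azimuthal integral kills it; I = 0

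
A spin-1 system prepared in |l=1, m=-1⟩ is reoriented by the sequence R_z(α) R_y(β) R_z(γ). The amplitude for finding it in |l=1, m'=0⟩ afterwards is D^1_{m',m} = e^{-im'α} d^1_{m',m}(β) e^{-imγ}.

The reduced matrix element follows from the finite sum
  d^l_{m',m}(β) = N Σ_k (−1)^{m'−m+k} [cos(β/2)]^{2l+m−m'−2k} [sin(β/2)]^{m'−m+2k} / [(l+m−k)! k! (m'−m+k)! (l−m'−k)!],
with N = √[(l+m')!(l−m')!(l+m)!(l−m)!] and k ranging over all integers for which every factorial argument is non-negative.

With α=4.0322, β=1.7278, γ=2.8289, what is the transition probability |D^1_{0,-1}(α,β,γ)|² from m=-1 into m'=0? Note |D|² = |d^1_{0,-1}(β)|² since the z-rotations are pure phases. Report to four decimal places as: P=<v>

D^1_{0,-1}(4.0322,1.7278,2.8289) = e^{-i·0·4.0322}·d^1_{0,-1}(1.7278)·e^{-i·-1·2.8289}. Compute d first:
c=cos(1.727800/2)=0.649477, s=sin(1.727800/2)=0.760381; N=√[1·1·1·2]=1.414214
k: max(0,(-1)−(0))=0 … min(1+(-1),1−(0))=0
  k=0: (−1)^1·1.4142/(1)·0.6495^1·0.7604^1 = -0.698410
d^1_{0,-1}(1.7278) = -0.698410
|D^1_{0,-1}|² = |d^1_{0,-1}(β)|² = (-0.698410)² = 0.487776 (the z-rotation phases have unit modulus)

P=0.4878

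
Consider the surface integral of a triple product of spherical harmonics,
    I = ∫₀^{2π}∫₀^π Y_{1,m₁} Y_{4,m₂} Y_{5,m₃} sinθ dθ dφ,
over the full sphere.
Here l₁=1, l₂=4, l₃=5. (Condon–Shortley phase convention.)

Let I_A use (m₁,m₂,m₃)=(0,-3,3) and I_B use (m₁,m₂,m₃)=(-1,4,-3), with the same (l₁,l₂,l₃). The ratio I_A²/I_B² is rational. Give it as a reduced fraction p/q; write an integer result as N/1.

16/1

l's match ⇒ only the (l;m) 3-j factors differ between A and B.
A: triangle coeff Δ(1,4,5) = 1/495; Σ_t [0,0]: t=0:+1/5040 = 1/5040; (3j)²=16/495 [(1 4 5; 0 -3 3)], sign=+1
B: triangle coeff Δ(1,4,5) = 1/495; Σ_t [0,0]: t=0:+1/80640 = 1/80640; (3j)²=1/495 [(1 4 5; -1 4 -3)], sign=+1
I_A²/I_B² = (16/495)/(1/495) = 16/1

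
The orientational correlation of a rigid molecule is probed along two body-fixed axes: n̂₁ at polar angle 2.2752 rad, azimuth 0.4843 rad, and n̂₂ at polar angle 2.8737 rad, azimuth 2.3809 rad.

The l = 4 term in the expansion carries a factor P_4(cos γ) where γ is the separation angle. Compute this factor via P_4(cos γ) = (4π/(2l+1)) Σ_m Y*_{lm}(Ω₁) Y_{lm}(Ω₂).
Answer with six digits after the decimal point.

Term-by-term m-sum for l=4 (normalisation 4π/9 = 1.396263):
  m=-4: (-0.053451, 0.139294) × (-0.002162, 0.000214) = (0.000086, -0.000313)  (running Σ = (0.000086, -0.000313))
  m=-3: (-0.042183, -0.356139) × (-0.014614, 0.016958) = (0.006656, 0.004489)  (running Σ = (0.006742, 0.004177))
  m=-2: (0.212958, 0.309818) × (0.006378, 0.128979) = (-0.038602, 0.029443)  (running Σ = (-0.031860, 0.033620))
  m=-1: (0.013323, 0.007009) × (0.306990, 0.292184) = (0.002042, 0.006044)  (running Σ = (-0.029818, 0.039664))
  m=0: (-0.362379, -0.000000) × (0.567982, 0.000000) = (-0.205825, -0.000000)  (running Σ = (-0.235643, 0.039664))
  m=1: (-0.013323, 0.007009) × (-0.306990, 0.292184) = (0.002042, -0.006044)  (running Σ = (-0.233601, 0.033620))
  m=2: (0.212958, -0.309818) × (0.006378, -0.128979) = (-0.038602, -0.029443)  (running Σ = (-0.272203, 0.004177))
  m=3: (0.042183, -0.356139) × (0.014614, 0.016958) = (0.006656, -0.004489)  (running Σ = (-0.265547, -0.000313))
  m=4: (-0.053451, -0.139294) × (-0.002162, -0.000214) = (0.000086, 0.000313)  (running Σ = (-0.265461, -0.000000))
Total Σ_m = (-0.265461, -0.000000). Multiply by 1.396263: (-0.370653, -0.000000). P_4(cos γ) = -0.370653

-0.370653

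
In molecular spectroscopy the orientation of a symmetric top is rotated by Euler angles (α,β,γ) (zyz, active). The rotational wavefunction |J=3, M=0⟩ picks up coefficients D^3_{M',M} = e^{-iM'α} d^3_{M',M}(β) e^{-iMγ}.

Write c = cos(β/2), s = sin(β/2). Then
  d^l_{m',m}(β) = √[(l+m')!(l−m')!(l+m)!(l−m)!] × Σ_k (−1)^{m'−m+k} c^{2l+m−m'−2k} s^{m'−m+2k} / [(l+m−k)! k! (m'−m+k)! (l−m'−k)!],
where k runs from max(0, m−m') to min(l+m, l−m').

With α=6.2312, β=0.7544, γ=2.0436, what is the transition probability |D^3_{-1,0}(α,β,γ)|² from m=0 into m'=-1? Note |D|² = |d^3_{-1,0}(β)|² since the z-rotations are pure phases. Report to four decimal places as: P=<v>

P=0.2408

First d^3_{-1,0}(β=0.7544), then the phase factors e^{-i(-1)α} and e^{-i(0)γ}:
With c≡cos(β/2)=0.929700 and s≡sin(β/2)=0.368319, N=[2·24·6·6]^{1/2}=41.569219
k∈{1,2,3} keeps every argument non-negative
  k=1: (−1)^0·41.5692/(12)·0.9297^5·0.3683^1 = +0.886192
  k=2: (−1)^1·41.5692/(4)·0.9297^3·0.3683^3 = -0.417264
  k=3: (−1)^2·41.5692/(12)·0.9297^1·0.3683^5 = +0.021830
d^3_{-1,0}(0.7544) = +0.886192 -0.417264 +0.021830 = +0.490757
|D^3_{-1,0}|² = |d^3_{-1,0}(β)|² = (+0.490757)² = 0.240843 (the z-rotation phases have unit modulus)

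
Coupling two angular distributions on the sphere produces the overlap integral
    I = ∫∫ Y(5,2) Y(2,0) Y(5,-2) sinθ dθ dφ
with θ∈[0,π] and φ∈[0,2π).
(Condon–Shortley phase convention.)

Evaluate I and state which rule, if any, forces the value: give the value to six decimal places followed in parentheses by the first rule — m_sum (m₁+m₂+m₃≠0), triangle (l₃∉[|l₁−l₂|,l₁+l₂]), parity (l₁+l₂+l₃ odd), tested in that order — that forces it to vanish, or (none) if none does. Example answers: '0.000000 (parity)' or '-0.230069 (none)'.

0.097044 (none)

m-sum 0 ✓  L=12 even ✓  3≤5≤7 ✓
Π(2lᵢ+1) = 11×5×11 = 605
triangle coeff Δ(5,2,5) = 1/38610
Σ_t [0,2]: t=0:+1/2880 t=1:−1/576 t=2:+1/2880 = -1/960
(3j)²=10/429 [(5 2 5; 0 0 0)], sign=+1
Σ_t [0,2]: t=0:+1/2880 t=1:−1/1440 t=2:+1/20160 = -1/3360
(3j)²=6/715 [(5 2 5; 2 0 -2)], sign=+1
⇒ 4πI² = 20/169
I = (+1)√(20/169/(4π)) = 0.09704356
No selection rule forces the value: the integral is nonzero (none).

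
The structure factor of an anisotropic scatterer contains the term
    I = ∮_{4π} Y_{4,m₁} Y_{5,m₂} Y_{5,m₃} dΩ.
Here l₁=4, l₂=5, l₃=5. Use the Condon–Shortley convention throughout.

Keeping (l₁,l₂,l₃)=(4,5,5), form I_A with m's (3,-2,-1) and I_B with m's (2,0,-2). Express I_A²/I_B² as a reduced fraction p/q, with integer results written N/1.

Same 4,5,5: normalisation and zero-m 3j drop out of the ratio.
A: Δ: 4! 4! 6! / 15! → 1/3153150; sum: t=0:+1/5184 t=1:−1/6912 = 1/20736; 3j²(4 5 5; 3 -2 -1) = Δ·Π!·Σ² = 5/2574  (sign +1)
B: Δ: 4! 4! 6! / 15! → 1/3153150; sum: t=0:+1/11520 t=1:−1/1728 t=2:+1/3456 = -7/34560; 3j²(4 5 5; 2 0 -2) = Δ·Π!·Σ² = 7/858  (sign +1)
I_A²/I_B² = (5/2574)/(7/858) = 5/21

5/21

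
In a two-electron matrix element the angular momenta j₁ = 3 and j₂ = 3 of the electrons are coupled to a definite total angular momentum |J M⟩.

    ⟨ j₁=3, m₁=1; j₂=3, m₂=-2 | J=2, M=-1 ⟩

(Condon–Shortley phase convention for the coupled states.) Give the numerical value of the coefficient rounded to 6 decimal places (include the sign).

j₁+j₂−J=4  J+j₁−j₂=2  J−j₁+j₂=2  j₁+j₂+J+1=9
(j₁±m₁, j₂±m₂, J±M) = (4,2,1,5,1,3)
P² = 320/7
sum k=0..1:
  [0] +1/48 = 1/48
  [1] −1/12 = -1/12
S = -1/16
C² = P²·S² = 5/28 ; C = -0.422577

−√(5/28) = -0.422577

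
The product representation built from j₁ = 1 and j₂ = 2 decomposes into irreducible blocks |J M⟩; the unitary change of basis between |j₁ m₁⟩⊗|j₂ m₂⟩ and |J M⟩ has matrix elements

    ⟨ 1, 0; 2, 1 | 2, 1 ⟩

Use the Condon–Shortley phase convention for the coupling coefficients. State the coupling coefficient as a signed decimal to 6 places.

-0.408248

j₁+j₂−J=1  J+j₁−j₂=1  J−j₁+j₂=3  j₁+j₂+J+1=6
(j₁±m₁, j₂±m₂, J±M) = (1,1,3,1,3,1)
P² = 3/2
sum k=0..1:
  [0] +1/6 = 1/6
  [1] −1/2 = -1/2
S = -1/3
C² = P²·S² = 1/6 ; C = -0.408248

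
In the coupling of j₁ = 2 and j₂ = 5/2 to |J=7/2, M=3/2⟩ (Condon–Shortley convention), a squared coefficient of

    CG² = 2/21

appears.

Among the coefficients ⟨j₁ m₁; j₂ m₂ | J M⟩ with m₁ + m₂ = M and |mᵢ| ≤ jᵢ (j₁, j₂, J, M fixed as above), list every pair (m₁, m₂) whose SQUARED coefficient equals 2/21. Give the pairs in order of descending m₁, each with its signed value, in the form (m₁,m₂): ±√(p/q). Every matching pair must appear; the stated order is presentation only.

Admissible pairs with m₁+m₂ = M = 3/2: (-1,5/2), (0,3/2), (1,1/2), (2,-1/2)
  (m₁,m₂)=(2,-1/2): CG² = 8/21, CG = +√(8/21)
  (m₁,m₂)=(1,1/2): CG² = 2/21, CG = +√(2/21)   ← matches the target
  (m₁,m₂)=(0,3/2): CG² = 2/7, CG = −√(2/7)
  (m₁,m₂)=(-1,5/2): CG² = 5/21, CG = −√(5/21)
Pairs with CG² = 2/21: (1,1/2): +√(2/21)

(1,1/2): +√(2/21)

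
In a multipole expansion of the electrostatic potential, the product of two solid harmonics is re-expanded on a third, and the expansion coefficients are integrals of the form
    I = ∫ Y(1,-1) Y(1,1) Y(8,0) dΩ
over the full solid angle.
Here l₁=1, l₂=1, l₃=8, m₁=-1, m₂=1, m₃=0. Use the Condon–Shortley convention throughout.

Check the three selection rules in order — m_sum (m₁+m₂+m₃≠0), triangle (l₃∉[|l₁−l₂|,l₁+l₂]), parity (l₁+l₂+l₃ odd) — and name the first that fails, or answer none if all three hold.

triangle

m₁+m₂+m₃ = -1 + 1 + 0 = 0  ✓
triangle: need |l₁−l₂| ≤ l₃ ≤ l₁+l₂ = [0,2]; l₃=8 is outside  ✗
parity: l₁+l₂+l₃ = 10 is even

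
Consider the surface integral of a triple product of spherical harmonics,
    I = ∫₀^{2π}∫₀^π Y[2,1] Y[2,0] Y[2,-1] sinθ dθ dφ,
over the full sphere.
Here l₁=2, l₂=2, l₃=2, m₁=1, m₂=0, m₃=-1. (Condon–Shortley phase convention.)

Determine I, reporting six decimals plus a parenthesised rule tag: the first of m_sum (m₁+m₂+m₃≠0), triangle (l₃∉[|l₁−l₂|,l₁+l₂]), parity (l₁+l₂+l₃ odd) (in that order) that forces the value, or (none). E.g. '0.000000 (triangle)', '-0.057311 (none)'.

-0.090112 (none)

m-sum 0 ✓  L=6 even ✓  0≤2≤4 ✓
Π(2lᵢ+1) = 5×5×5 = 125
triangle coeff Δ(2,2,2) = 1/630
Σ_t [0,2]: t=0:+1/8 t=1:−1/1 t=2:+1/8 = -3/4
(3j)²=2/35 [(2 2 2; 0 0 0)], sign=-1
Σ_t [0,1]: t=0:+1/4 t=1:−1/2 = -1/4
(3j)²=1/70 [(2 2 2; 1 0 -1)], sign=+1
⇒ 4πI² = 5/49
I = (-1)√(5/49/(4π)) = -0.09011188
No selection rule forces the value: the integral is nonzero (none).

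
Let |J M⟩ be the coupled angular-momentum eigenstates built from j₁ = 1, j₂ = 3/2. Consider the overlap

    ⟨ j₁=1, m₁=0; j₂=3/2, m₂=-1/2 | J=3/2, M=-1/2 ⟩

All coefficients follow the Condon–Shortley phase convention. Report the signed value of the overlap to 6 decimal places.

triangle: 1!×1!×2!/5! = 2/120
(j±m)!: 1!×1!×1!×2!×1!×2! = 4
prefactor² = (2J+1)×Δ×N² = 4/15
  k=0: +1/(0!×1!×1!×1!×0!×1!) = 1
  k=1: −1/(1!×0!×0!×0!×1!×2!) = -1/2
Σ = 1/2  ⇒  CG² = 4/15×(1/2)² = 1/15
CG = +√(1/15) = +0.258199

+0.258199  (= +√(1/15))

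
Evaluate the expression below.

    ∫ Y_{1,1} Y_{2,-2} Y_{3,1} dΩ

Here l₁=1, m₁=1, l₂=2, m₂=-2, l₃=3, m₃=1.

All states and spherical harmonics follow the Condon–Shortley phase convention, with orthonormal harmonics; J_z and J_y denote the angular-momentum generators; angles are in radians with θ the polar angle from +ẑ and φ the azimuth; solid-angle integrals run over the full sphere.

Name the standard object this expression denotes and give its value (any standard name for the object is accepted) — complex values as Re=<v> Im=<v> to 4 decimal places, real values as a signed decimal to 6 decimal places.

This is a Gaunt coefficient — the integral of a triple product of spherical harmonics over the sphere.
Checks pass: Σm=0; 6 even; l₃=3∈[1,3].
(2·1+1)(2·2+1)(2·3+1) = 105
Δ: 0! 2! 4! / 7! → 1/105
sum: t=0:+1/4 = 1/4
3j²(1 2 3; 0 0 0) = Δ·Π!·Σ² = 3/35  (sign -1)
sum: t=0:+1/48 = 1/48
3j²(1 2 3; 1 -2 1) = Δ·Π!·Σ² = 1/105  (sign +1)
combine: 4πI² = 105·3/35·1/105 = 3/35
take √, sign -1: I = -0.08258890

Gaunt coefficient, -0.082589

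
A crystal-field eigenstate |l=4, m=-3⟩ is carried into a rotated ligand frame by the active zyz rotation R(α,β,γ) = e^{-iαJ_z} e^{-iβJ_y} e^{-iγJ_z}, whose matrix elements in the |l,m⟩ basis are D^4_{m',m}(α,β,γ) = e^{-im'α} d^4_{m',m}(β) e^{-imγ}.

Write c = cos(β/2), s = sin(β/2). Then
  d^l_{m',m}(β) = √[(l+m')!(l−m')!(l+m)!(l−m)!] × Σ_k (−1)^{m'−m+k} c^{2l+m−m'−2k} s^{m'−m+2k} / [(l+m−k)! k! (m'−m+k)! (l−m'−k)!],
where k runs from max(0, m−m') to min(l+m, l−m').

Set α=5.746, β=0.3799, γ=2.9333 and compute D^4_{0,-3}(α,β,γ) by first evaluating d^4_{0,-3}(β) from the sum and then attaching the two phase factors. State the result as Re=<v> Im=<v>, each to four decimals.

First d^4_{0,-3}(β=0.3799), then the phase factors e^{-i(0)α} and e^{-i(-3)γ}:
With c≡cos(β/2)=0.982014 and s≡sin(β/2)=0.188810, N=[24·24·1·5040]^{1/2}=1703.830978
The bounds max(0,m−m')=0 and min(l+m,l−m')=1 give 2 terms
  k=0: (−1)^3·1703.8310/(144)·0.9820^5·0.1888^3 = -0.072732
  k=1: (−1)^4·1703.8310/(144)·0.9820^3·0.1888^5 = +0.002689
d^4_{0,-3}(0.3799) = -0.072732 +0.002689 = -0.070043
D = (+1.000000+0.000000i)·(-0.070043)·(-0.811035+0.584998i) = +0.056808-0.040975i

Re=0.0568 Im=-0.0410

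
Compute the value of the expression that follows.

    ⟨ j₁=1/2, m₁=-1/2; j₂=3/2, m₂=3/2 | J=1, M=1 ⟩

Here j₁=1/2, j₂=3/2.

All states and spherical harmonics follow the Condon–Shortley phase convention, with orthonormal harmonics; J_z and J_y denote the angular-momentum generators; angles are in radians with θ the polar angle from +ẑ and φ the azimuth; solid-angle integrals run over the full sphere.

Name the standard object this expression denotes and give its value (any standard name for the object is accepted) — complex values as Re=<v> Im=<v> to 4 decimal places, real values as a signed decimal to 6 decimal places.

Clebsch–Gordan coefficient, −√(3/4) ≈ -0.866025

This is a Clebsch–Gordan (vector-coupling) coefficient.
√[3·1!0!2!/4! · 0!1!3!0!2!0!] = √(3)
  +(−1)^1/∏(1,0,0,2,0,0)! = -1/2  (running -1/2)
⟨..|..⟩ = √(3)·(-1/2) = -0.866025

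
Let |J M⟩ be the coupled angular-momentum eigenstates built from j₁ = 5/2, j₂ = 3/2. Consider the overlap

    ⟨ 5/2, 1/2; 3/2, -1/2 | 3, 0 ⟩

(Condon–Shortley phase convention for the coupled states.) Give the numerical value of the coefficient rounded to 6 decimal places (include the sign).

+√(1/5) = +0.447214

√[7·1!4!2!/8! · 3!2!1!2!3!3!] = √(36/5)
  +(−1)^0/∏(0,1,2,1,2,1)! = 1/4  (running 1/4)
  +(−1)^1/∏(1,0,1,0,3,2)! = -1/12  (running 1/6)
⟨..|..⟩ = √(36/5)·(1/6) = +0.447214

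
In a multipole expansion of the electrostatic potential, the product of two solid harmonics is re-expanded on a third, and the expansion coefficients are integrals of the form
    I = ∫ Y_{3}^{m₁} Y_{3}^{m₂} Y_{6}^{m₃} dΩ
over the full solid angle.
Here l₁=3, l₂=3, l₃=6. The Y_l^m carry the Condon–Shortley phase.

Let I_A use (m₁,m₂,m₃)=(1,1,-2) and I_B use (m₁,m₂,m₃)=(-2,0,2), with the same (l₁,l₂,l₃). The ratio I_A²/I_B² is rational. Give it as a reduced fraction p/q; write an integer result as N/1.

15/8

l's match ⇒ only the (l;m) 3-j factors differ between A and B.
A: triangle coeff Δ(3,3,6) = 1/12012; Σ_t [0,0]: t=0:+1/2304 = 1/2304; (3j)²=5/143 [(3 3 6; 1 1 -2)], sign=+1
B: triangle coeff Δ(3,3,6) = 1/12012; Σ_t [0,0]: t=0:+1/4320 = 1/4320; (3j)²=8/429 [(3 3 6; -2 0 2)], sign=+1
I_A²/I_B² = (5/143)/(8/429) = 15/8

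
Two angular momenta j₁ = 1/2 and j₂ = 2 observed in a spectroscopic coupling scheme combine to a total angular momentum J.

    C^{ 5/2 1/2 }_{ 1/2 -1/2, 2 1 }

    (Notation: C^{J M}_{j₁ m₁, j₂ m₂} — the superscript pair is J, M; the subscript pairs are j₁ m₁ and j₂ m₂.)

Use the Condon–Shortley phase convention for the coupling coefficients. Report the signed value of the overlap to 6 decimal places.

+√(2/5) = +0.632456

j₁+j₂−J=0  J+j₁−j₂=1  J−j₁+j₂=4  j₁+j₂+J+1=6
(j₁±m₁, j₂±m₂, J±M) = (0,1,3,1,3,2)
P² = 72/5
sum k=0..0:
  [0] +1/6 = 1/6
S = 1/6
C² = P²·S² = 2/5 ; C = +0.632456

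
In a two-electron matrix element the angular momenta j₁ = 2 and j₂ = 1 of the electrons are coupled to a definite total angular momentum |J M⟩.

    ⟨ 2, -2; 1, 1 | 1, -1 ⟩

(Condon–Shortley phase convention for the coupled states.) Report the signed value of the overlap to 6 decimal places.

√[3·2!2!0!/5! · 0!4!2!0!0!2!] = √(48/5)
  +(−1)^2/∏(2,0,2,0,0,0)! = 1/4  (running 1/4)
⟨..|..⟩ = √(48/5)·(1/4) = +0.774597

+0.774597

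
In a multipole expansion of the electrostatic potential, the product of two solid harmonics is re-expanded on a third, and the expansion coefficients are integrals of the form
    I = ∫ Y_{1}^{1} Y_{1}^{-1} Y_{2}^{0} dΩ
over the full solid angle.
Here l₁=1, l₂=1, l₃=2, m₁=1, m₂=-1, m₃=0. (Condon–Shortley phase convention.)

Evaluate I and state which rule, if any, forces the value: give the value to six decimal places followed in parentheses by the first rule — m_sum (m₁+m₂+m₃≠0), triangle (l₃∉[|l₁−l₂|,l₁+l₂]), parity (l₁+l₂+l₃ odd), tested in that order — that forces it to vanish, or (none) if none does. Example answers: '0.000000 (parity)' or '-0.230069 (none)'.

0.126157 (none)

Checks pass: Σm=0; 4 even; l₃=2∈[0,2].
(2·1+1)(2·1+1)(2·2+1) = 45
Δ: 0! 2! 2! / 5! → 1/30
sum: t=0:+1/1 = 1/1
3j²(1 1 2; 0 0 0) = Δ·Π!·Σ² = 2/15  (sign +1)
sum: t=0:+1/4 = 1/4
3j²(1 1 2; 1 -1 0) = Δ·Π!·Σ² = 1/30  (sign +1)
combine: 4πI² = 45·2/15·1/30 = 1/5
take √, sign +1: I = 0.12615663
No selection rule forces the value: the integral is nonzero (none).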